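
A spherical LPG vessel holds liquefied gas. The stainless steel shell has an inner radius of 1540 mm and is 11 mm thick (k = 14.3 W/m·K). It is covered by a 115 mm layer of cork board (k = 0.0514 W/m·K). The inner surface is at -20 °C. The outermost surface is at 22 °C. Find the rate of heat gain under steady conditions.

Q ≈ 609 W

Each spherical layer contributes R = (1/r_i − 1/r_o)/(4πk):
R_stainless steel shell = (1/1.54 − 1/1.551)/(4π×14.3) = 2.563×10^-5 K/W
R_cork board = (1/1.551 − 1/1.666)/(4π×0.0514) = 0.0689 K/W
R_total = 0.06893 K/W
Q = ΔT/R_total = 42/0.06893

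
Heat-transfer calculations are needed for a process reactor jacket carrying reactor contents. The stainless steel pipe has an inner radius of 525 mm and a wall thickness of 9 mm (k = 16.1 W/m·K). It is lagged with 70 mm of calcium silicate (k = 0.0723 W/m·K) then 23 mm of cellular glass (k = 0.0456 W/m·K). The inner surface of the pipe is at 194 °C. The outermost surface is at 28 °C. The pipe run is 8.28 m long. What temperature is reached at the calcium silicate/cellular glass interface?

T ≈ 81.9 °C

Cylindrical conduction, so R = ln(r₂/r₁)/(2πkL) per layer, in series:
R_stainless steel pipe wall = ln(534/525)/(2π×16.1×8.28) = 2.029×10^-5 K/W
R_calcium silicate = ln(604/534)/(2π×0.0723×8.28) = 0.03275 K/W
R_cellular glass = ln(627/604)/(2π×0.0456×8.28) = 0.01575 K/W
R_total = 0.04852 K/W
Q = ΔT/R_total = 166/0.04852
Q = 3420 W
T_interface = T_inner − Q·ΣR(inner→interface) = 194 − 3420×0.03277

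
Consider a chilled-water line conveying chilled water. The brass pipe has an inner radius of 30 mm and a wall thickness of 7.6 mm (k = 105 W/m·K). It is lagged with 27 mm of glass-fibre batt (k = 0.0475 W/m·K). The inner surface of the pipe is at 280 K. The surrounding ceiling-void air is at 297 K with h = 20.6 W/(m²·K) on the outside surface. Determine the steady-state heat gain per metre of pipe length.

q′ ≈ 8.79 W/m

Treating each annulus and film as a series resistance:
R_brass pipe wall = ln(37.6/30)/(2π×105×1) = 3.423×10^-4 K/W
R_glass-fibre batt = ln(64.6/37.6)/(2π×0.0475×1) = 1.813 K/W
R_outer film = 1/(h_o·2πr_oL) = 1/(20.6×2π×0.0646×1) = 0.1196 K/W
R_total = 1.933 K/W
Q = ΔT/R_total = 17/1.933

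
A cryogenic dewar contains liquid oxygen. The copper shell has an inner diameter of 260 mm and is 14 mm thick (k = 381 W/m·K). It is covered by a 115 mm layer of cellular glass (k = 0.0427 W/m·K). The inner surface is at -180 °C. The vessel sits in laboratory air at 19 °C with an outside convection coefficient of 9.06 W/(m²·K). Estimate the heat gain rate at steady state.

Q ≈ 33.9 W

For a spherical shell R = (1/r₁ − 1/r₂)/(4πk); film R = 1/(h·4πr²). In series:
R_copper shell = (1/0.13 − 1/0.144)/(4π×381) = 1.562×10^-4 K/W
R_cellular glass = (1/0.144 − 1/0.259)/(4π×0.0427) = 5.746 K/W
R_outer film = 1/(h·4πr_o²) = 1/(9.06×4π×0.259²) = 0.1309 K/W
R_total = 5.878 K/W
Q = ΔT/R_total = 199/5.878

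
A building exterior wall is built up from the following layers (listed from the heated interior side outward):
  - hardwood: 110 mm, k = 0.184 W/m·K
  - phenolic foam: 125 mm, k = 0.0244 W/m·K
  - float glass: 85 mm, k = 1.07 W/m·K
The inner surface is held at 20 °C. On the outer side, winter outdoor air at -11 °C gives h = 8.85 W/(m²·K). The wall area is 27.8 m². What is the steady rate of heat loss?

Q ≈ 146 W

Series thermal resistances:
R_hardwood = L/(kA) = 0.11/(0.184×27.8) = 0.0215 K/W
R_phenolic foam = L/(kA) = 0.125/(0.0244×27.8) = 0.1843 K/W
R_float glass = L/(kA) = 0.085/(1.07×27.8) = 0.002858 K/W
R_outer film = 1/(h_o·A) = 1/(8.85×27.8) = 0.004065 K/W
R_total = 0.2127 K/W
Q = ΔT / R_total = 31 / 0.2127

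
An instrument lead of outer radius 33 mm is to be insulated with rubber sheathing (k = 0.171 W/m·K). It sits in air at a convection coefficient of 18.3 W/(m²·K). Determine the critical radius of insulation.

r_cr ≈ 9.34 mm

For a cylinder r_cr = k/h = 0.171/18.3
r_cr = 9.34 mm; since the bare radius (33 mm) is above r_cr, any added insulation will reduce heat loss.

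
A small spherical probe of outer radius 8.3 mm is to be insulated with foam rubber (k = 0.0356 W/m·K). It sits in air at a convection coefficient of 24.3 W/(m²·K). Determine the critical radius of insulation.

r_cr ≈ 2.93 mm

For a sphere r_cr = 2k/h = 2×0.0356/24.3
r_cr = 2.93 mm; since the bare radius (8.3 mm) is above r_cr, any added insulation will reduce heat loss.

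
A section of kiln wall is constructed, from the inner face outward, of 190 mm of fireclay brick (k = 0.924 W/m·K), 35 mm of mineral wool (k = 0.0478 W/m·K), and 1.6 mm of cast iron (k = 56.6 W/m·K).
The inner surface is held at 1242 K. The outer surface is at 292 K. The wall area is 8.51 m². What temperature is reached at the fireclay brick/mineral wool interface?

T ≈ 1030 K

Thermal resistances in series:
R_fireclay brick = L/(kA) = 0.19/(0.924×8.51) = 0.02416 K/W
R_mineral wool = L/(kA) = 0.035/(0.0478×8.51) = 0.08604 K/W
R_cast iron = L/(kA) = 0.0016/(56.6×8.51) = 3.322×10^-6 K/W
R_total = 0.1102 K/W;  Q = ΔT/R_total = 950/0.1102 = 8620 W
T_interface = T_inner − Q·ΣR(inner→interface) = 1242 − 8620×0.02416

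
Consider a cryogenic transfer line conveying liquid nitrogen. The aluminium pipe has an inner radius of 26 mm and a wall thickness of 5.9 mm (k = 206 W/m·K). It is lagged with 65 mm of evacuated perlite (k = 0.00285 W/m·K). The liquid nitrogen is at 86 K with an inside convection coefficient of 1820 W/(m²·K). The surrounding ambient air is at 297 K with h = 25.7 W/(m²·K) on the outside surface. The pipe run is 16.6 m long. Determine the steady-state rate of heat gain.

For a radial system each layer contributes R = ln(r_out/r_in)/(2πkL); films add R = 1/(hA).
R_inner film = 1/(h_i·2πr₁L) = 1/(1820×2π×0.026×16.6) = 2.026×10^-4 K/W
R_aluminium pipe wall = ln(31.9/26)/(2π×206×16.6) = 9.518×10^-6 K/W
R_evacuated perlite = ln(96.9/31.9)/(2π×0.00285×16.6) = 3.738 K/W
R_outer film = 1/(h_o·2πr_oL) = 1/(25.7×2π×0.0969×16.6) = 0.00385 K/W
R_total = 3.742 K/W
Q = ΔT/R_total = 211/3.742

Q ≈ 56.4 W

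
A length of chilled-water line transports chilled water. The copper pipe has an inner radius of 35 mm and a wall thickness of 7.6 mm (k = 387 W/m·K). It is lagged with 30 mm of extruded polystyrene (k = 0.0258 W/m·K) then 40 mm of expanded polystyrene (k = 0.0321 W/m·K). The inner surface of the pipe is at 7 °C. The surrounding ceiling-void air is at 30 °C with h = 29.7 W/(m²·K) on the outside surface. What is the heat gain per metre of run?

Treating each annulus and film as a series resistance:
R_copper pipe wall = ln(42.6/35)/(2π×387×1) = 8.081×10^-5 K/W
R_extruded polystyrene = ln(72.6/42.6)/(2π×0.0258×1) = 3.289 K/W
R_expanded polystyrene = ln(112.6/72.6)/(2π×0.0321×1) = 2.176 K/W
R_outer film = 1/(h_o·2πr_oL) = 1/(29.7×2π×0.1126×1) = 0.04759 K/W
R_total = 5.512 K/W
Q = ΔT/R_total = 23/5.512

q′ ≈ 4.17 W/m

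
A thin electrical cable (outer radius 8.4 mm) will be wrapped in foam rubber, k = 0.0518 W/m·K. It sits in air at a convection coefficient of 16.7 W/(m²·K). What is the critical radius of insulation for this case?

For a cylinder r_cr = k/h = 0.0518/16.7
r_cr = 3.1 mm; since the bare radius (8.4 mm) is above r_cr, any added insulation will reduce heat loss.

r_cr ≈ 3.1 mm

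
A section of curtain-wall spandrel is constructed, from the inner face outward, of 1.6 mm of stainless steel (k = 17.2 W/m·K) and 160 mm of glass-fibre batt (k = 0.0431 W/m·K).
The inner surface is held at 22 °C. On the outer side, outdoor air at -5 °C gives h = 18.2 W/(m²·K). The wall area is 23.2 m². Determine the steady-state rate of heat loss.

Q ≈ 166 W

Using the resistance-network approach (series):
R_stainless steel = L/(kA) = 0.0016/(17.2×23.2) = 4.01×10^-6 K/W
R_glass-fibre batt = L/(kA) = 0.16/(0.0431×23.2) = 0.16 K/W
R_outer film = 1/(h_o·A) = 1/(18.2×23.2) = 0.002368 K/W
R_total = 0.1624 K/W
Q = ΔT / R_total = 27 / 0.1624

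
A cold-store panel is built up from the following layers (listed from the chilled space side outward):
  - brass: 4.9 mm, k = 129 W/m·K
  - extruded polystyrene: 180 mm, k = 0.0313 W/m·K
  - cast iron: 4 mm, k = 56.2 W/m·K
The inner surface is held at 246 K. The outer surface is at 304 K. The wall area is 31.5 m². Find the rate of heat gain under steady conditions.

Using the resistance-network approach (series):
R_brass = L/(kA) = 0.0049/(129×31.5) = 1.206×10^-6 K/W
R_extruded polystyrene = L/(kA) = 0.18/(0.0313×31.5) = 0.1826 K/W
R_cast iron = L/(kA) = 0.004/(56.2×31.5) = 2.26×10^-6 K/W
R_total = 0.1826 K/W
Q = ΔT / R_total = 58 / 0.1826

Q ≈ 318 W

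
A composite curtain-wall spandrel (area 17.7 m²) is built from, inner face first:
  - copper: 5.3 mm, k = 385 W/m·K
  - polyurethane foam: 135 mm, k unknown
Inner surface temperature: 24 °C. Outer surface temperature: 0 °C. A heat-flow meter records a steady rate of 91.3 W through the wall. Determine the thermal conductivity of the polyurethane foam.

k ≈ 0.029 W/(m·K)

Model the wall as resistances in series:
R_copper = L/(kA) = 0.0053/(385×17.7) = 7.778×10^-7 K/W
Sum of known resistances R_other = 7.778×10^-7 K/W
Total R = ΔT/Q = 24/91.3 = 0.2629 K/W
R_polyurethane foam = R_total − R_other = 0.2629 K/W
k = L/(R·A) = 0.135/(0.2629×17.7)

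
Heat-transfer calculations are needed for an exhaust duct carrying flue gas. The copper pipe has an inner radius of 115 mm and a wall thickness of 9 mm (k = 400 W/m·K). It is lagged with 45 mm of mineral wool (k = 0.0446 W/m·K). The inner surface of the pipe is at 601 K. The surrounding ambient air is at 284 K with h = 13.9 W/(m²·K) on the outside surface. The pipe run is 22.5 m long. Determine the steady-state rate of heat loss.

Q ≈ 6080 W

Treating each annulus and film as a series resistance:
R_copper pipe wall = ln(124/115)/(2π×400×22.5) = 1.332×10^-6 K/W
R_mineral wool = ln(169/124)/(2π×0.0446×22.5) = 0.04911 K/W
R_outer film = 1/(h_o·2πr_oL) = 1/(13.9×2π×0.169×22.5) = 0.003011 K/W
R_total = 0.05212 K/W
Q = ΔT/R_total = 317/0.05212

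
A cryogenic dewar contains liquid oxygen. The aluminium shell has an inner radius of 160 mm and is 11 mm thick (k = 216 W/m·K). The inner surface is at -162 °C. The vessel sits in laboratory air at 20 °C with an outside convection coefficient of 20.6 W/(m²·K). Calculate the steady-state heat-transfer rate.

For a spherical shell R = (1/r₁ − 1/r₂)/(4πk); film R = 1/(h·4πr²). In series:
R_aluminium shell = (1/0.16 − 1/0.171)/(4π×216) = 1.481×10^-4 K/W
R_outer film = 1/(h·4πr_o²) = 1/(20.6×4π×0.171²) = 0.1321 K/W
R_total = 0.1323 K/W
Q = ΔT/R_total = 182/0.1323

Q ≈ 1380 W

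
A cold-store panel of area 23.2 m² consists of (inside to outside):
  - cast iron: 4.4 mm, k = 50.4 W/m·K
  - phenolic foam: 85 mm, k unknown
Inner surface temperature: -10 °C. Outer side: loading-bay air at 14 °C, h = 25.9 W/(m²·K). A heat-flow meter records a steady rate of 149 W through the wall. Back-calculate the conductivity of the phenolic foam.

Thermal resistances in series:
R_cast iron = L/(kA) = 0.0044/(50.4×23.2) = 3.763×10^-6 K/W
R_outer film = 1/(h_o·A) = 1/(25.9×23.2) = 0.001664 K/W
Sum of known resistances R_other = 0.001668 K/W
Total R = ΔT/Q = 24/149 = 0.1611 K/W
R_phenolic foam = R_total − R_other = 0.1594 K/W
k = L/(R·A) = 0.085/(0.1594×23.2)

k ≈ 0.023 W/(m·K)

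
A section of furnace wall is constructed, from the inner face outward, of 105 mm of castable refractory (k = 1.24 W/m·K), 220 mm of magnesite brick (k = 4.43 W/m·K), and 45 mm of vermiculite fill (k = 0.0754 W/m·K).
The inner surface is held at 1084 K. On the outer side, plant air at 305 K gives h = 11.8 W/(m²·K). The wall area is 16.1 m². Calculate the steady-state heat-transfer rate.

Model the wall as resistances in series:
R_castable refractory = L/(kA) = 0.105/(1.24×16.1) = 0.005259 K/W
R_magnesite brick = L/(kA) = 0.22/(4.43×16.1) = 0.003085 K/W
R_vermiculite fill = L/(kA) = 0.045/(0.0754×16.1) = 0.03707 K/W
R_outer film = 1/(h_o·A) = 1/(11.8×16.1) = 0.005264 K/W
R_total = 0.05068 K/W
Q = ΔT / R_total = 779 / 0.05068

Q ≈ 15400 W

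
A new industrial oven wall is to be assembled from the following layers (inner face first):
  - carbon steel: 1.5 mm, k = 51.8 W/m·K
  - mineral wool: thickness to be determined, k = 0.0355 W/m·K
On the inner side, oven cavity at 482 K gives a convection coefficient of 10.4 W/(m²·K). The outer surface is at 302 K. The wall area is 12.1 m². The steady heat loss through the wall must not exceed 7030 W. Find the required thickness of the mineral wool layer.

L ≈ 7.58 mm

Thermal resistances in series:
R_inner film = 1/(h_i·A) = 1/(10.4×12.1) = 0.007947 K/W
R_carbon steel = L/(kA) = 0.0015/(51.8×12.1) = 2.393×10^-6 K/W
Sum of the known resistances R_other = 0.007949 K/W
Required total resistance R_tot = ΔT/Q_allow = 180/7030 = 0.0256 K/W
R_mineral wool = R_tot − R_other = 0.01766 K/W
L = R·k·A = 0.01766×0.0355×12.1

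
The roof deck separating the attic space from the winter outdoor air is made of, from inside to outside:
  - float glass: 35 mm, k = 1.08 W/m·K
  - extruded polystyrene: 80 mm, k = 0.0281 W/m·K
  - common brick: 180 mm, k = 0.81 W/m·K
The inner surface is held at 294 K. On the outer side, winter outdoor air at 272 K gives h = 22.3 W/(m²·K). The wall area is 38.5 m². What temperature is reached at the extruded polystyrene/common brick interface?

Thermal resistances in series:
R_float glass = L/(kA) = 0.035/(1.08×38.5) = 8.418×10^-4 K/W
R_extruded polystyrene = L/(kA) = 0.08/(0.0281×38.5) = 0.07395 K/W
R_common brick = L/(kA) = 0.18/(0.81×38.5) = 0.005772 K/W
R_outer film = 1/(h_o·A) = 1/(22.3×38.5) = 0.001165 K/W
R_total = 0.08173 K/W;  Q = ΔT/R_total = 22/0.08173 = 269.2 W
T_interface = T_inner − Q·ΣR(inner→interface) = 294 − 269×0.07479

T ≈ 274 K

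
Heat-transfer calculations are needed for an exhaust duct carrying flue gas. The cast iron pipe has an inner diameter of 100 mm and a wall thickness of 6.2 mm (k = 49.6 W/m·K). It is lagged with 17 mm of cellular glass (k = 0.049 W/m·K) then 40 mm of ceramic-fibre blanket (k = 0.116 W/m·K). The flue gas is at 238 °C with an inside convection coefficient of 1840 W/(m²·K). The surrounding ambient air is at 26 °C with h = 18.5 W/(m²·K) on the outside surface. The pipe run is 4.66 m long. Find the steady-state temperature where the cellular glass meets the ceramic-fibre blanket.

Radial resistances (cylindrical: R_cond = ln(r_o/r_i)/(2πkL), R_conv = 1/(h·2πrL)):
R_inner film = 1/(h_i·2πr₁L) = 1/(1840×2π×0.05×4.66) = 3.712×10^-4 K/W
R_cast iron pipe wall = ln(56.2/50)/(2π×49.6×4.66) = 8.049×10^-5 K/W
R_cellular glass = ln(73.2/56.2)/(2π×0.049×4.66) = 0.1842 K/W
R_ceramic-fibre blanket = ln(113.2/73.2)/(2π×0.116×4.66) = 0.1284 K/W
R_outer film = 1/(h_o·2πr_oL) = 1/(18.5×2π×0.1132×4.66) = 0.01631 K/W
R_total = 0.3293 K/W
Q = ΔT/R_total = 212/0.3293
Q = 644 W
T_interface = T_inner − Q·ΣR(inner→interface) = 238 − 644×0.1847

T ≈ 119 °C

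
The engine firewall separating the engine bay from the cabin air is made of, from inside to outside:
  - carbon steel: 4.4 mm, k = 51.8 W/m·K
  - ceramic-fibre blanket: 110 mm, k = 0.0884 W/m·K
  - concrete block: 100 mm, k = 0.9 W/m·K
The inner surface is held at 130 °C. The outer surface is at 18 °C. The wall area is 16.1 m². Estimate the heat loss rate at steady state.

Q ≈ 1330 W

Series thermal resistances:
R_carbon steel = L/(kA) = 0.0044/(51.8×16.1) = 5.276×10^-6 K/W
R_ceramic-fibre blanket = L/(kA) = 0.11/(0.0884×16.1) = 0.07729 K/W
R_concrete block = L/(kA) = 0.1/(0.9×16.1) = 0.006901 K/W
R_total = 0.0842 K/W
Q = ΔT / R_total = 112 / 0.0842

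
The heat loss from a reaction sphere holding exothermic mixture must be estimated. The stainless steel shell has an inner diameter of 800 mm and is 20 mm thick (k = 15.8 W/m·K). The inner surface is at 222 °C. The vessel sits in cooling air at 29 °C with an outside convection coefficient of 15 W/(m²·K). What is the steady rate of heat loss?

For a spherical shell R = (1/r₁ − 1/r₂)/(4πk); film R = 1/(h·4πr²). In series:
R_stainless steel shell = (1/0.4 − 1/0.42)/(4π×15.8) = 5.996×10^-4 K/W
R_outer film = 1/(h·4πr_o²) = 1/(15×4π×0.42²) = 0.03007 K/W
R_total = 0.03067 K/W
Q = ΔT/R_total = 193/0.03067

Q ≈ 6290 W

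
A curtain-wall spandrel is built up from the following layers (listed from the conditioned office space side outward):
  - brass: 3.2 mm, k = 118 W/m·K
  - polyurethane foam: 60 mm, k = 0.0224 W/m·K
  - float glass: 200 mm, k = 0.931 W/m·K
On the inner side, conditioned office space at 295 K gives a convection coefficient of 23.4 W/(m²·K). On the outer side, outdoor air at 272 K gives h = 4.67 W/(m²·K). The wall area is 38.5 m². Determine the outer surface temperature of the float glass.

Thermal resistances in series:
R_inner film = 1/(h_i·A) = 1/(23.4×38.5) = 0.00111 K/W
R_brass = L/(kA) = 0.0032/(118×38.5) = 7.044×10^-7 K/W
R_polyurethane foam = L/(kA) = 0.06/(0.0224×38.5) = 0.06957 K/W
R_float glass = L/(kA) = 0.2/(0.931×38.5) = 0.00558 K/W
R_outer film = 1/(h_o·A) = 1/(4.67×38.5) = 0.005562 K/W
R_total = 0.08183 K/W;  Q = ΔT/R_total = 23/0.08183 = 281.1 W
T_interface = T_inner − Q·ΣR(inner→interface) = 295 − 281×0.07626

T ≈ 274 K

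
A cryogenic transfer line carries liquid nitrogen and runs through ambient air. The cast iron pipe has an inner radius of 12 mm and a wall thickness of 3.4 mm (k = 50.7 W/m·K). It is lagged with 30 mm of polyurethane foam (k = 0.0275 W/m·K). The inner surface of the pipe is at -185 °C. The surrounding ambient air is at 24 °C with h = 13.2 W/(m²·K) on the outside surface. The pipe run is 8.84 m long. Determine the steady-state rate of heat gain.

Q ≈ 283 W

Per-layer cylindrical resistances, series-summed:
R_cast iron pipe wall = ln(15.4/12)/(2π×50.7×8.84) = 8.859×10^-5 K/W
R_polyurethane foam = ln(45.4/15.4)/(2π×0.0275×8.84) = 0.7078 K/W
R_outer film = 1/(h_o·2πr_oL) = 1/(13.2×2π×0.0454×8.84) = 0.03004 K/W
R_total = 0.7379 K/W
Q = ΔT/R_total = 209/0.7379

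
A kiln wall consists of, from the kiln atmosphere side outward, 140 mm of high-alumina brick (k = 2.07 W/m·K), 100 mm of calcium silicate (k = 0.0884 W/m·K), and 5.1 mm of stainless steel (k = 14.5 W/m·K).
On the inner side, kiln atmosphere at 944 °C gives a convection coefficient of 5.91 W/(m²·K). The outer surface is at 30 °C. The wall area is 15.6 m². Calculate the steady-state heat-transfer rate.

Treating each layer as a thermal resistance in series:
R_inner film = 1/(h_i·A) = 1/(5.91×15.6) = 0.01085 K/W
R_high-alumina brick = L/(kA) = 0.14/(2.07×15.6) = 0.004335 K/W
R_calcium silicate = L/(kA) = 0.1/(0.0884×15.6) = 0.07251 K/W
R_stainless steel = L/(kA) = 0.0051/(14.5×15.6) = 2.255×10^-5 K/W
R_total = 0.08772 K/W
Q = ΔT / R_total = 914 / 0.08772

Q ≈ 10400 W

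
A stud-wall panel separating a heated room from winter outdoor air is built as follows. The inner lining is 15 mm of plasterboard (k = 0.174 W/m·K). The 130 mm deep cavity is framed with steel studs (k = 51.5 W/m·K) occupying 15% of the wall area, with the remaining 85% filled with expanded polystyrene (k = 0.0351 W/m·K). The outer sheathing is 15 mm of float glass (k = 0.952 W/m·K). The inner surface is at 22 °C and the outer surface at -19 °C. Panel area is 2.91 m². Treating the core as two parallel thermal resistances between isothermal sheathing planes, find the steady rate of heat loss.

Sheathing layers in series; stud and cavity paths in parallel between them.
R_inner = 0.015/(0.174×2.91) = 0.02962 K/W
R_stud  = 0.13/(51.5×0.15×2.91) = 0.005783 K/W
R_cav   = 0.13/(0.0351×0.85×2.91) = 1.497 K/W
1/R_core = 1/R_stud + 1/R_cav → R_core = 0.005761 K/W
R_outer = 0.015/(0.952×2.91) = 0.005415 K/W
R_total = 0.0408 K/W
Q = ΔT/R_total = 41/0.0408

Q ≈ 1000 W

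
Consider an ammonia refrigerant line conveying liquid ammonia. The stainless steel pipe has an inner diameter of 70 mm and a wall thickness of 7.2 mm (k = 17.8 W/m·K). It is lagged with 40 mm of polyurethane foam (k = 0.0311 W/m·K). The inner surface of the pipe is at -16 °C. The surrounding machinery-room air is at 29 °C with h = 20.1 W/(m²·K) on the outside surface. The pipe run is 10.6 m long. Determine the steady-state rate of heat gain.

Cylindrical conduction, so R = ln(r₂/r₁)/(2πkL) per layer, in series:
R_stainless steel pipe wall = ln(42.2/35)/(2π×17.8×10.6) = 1.578×10^-4 K/W
R_polyurethane foam = ln(82.2/42.2)/(2π×0.0311×10.6) = 0.3219 K/W
R_outer film = 1/(h_o·2πr_oL) = 1/(20.1×2π×0.0822×10.6) = 0.009088 K/W
R_total = 0.3311 K/W
Q = ΔT/R_total = 45/0.3311

Q ≈ 136 W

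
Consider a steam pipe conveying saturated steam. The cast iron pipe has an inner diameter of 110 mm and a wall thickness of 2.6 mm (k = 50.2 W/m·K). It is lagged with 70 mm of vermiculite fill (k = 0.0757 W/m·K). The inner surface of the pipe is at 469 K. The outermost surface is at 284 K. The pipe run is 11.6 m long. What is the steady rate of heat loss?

Per-layer cylindrical resistances, series-summed:
R_cast iron pipe wall = ln(57.6/55)/(2π×50.2×11.6) = 1.262×10^-5 K/W
R_vermiculite fill = ln(127.6/57.6)/(2π×0.0757×11.6) = 0.1442 K/W
R_total = 0.1442 K/W
Q = ΔT/R_total = 185/0.1442

Q ≈ 1280 W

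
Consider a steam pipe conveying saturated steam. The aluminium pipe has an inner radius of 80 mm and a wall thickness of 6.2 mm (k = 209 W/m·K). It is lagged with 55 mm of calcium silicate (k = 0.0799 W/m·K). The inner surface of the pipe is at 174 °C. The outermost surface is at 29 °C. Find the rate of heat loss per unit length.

q′ ≈ 147 W/m

Radial resistances (cylindrical: R_cond = ln(r_o/r_i)/(2πkL), R_conv = 1/(h·2πrL)):
R_aluminium pipe wall = ln(86.2/80)/(2π×209×1) = 5.684×10^-5 K/W
R_calcium silicate = ln(141.2/86.2)/(2π×0.0799×1) = 0.983 K/W
R_total = 0.9831 K/W
Q = ΔT/R_total = 145/0.9831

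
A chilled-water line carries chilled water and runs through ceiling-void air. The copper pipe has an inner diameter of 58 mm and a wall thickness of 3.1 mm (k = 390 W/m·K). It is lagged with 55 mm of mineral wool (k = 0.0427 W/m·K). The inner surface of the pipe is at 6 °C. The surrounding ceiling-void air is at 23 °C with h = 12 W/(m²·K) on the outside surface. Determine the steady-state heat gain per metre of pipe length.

For a radial system each layer contributes R = ln(r_out/r_in)/(2πkL); films add R = 1/(hA).
R_copper pipe wall = ln(32.1/29)/(2π×390×1) = 4.145×10^-5 K/W
R_mineral wool = ln(87.1/32.1)/(2π×0.0427×1) = 3.721 K/W
R_outer film = 1/(h_o·2πr_oL) = 1/(12×2π×0.0871×1) = 0.1523 K/W
R_total = 3.873 K/W
Q = ΔT/R_total = 17/3.873

q′ ≈ 4.39 W/m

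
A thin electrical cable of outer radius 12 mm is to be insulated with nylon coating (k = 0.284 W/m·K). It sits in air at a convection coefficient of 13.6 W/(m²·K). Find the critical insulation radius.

r_cr ≈ 20.9 mm

For a cylinder r_cr = k/h = 0.284/13.6
r_cr = 20.9 mm; since the bare radius (12 mm) is below r_cr, adding a thin layer of insulation will *increase* heat loss.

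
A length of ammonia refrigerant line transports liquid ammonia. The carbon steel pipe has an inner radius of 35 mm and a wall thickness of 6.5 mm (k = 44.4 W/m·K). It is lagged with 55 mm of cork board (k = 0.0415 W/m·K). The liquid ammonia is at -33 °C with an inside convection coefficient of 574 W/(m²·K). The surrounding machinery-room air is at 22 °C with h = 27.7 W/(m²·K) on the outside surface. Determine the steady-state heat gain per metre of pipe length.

Cylindrical conduction, so R = ln(r₂/r₁)/(2πkL) per layer, in series:
R_inner film = 1/(h_i·2πr₁L) = 1/(574×2π×0.035×1) = 0.007922 K/W
R_carbon steel pipe wall = ln(41.5/35)/(2π×44.4×1) = 6.106×10^-4 K/W
R_cork board = ln(96.5/41.5)/(2π×0.0415×1) = 3.236 K/W
R_outer film = 1/(h_o·2πr_oL) = 1/(27.7×2π×0.0965×1) = 0.05954 K/W
R_total = 3.304 K/W
Q = ΔT/R_total = 55/3.304

q′ ≈ 16.6 W/m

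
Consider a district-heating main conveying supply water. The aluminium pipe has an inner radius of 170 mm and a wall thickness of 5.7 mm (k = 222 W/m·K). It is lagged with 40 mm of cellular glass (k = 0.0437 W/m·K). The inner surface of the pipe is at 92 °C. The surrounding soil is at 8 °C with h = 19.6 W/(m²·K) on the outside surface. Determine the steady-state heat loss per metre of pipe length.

Cylindrical conduction, so R = ln(r₂/r₁)/(2πkL) per layer, in series:
R_aluminium pipe wall = ln(175.7/170)/(2π×222×1) = 2.364×10^-5 K/W
R_cellular glass = ln(215.7/175.7)/(2π×0.0437×1) = 0.747 K/W
R_outer film = 1/(h_o·2πr_oL) = 1/(19.6×2π×0.2157×1) = 0.03765 K/W
R_total = 0.7847 K/W
Q = ΔT/R_total = 84/0.7847

q′ ≈ 107 W/m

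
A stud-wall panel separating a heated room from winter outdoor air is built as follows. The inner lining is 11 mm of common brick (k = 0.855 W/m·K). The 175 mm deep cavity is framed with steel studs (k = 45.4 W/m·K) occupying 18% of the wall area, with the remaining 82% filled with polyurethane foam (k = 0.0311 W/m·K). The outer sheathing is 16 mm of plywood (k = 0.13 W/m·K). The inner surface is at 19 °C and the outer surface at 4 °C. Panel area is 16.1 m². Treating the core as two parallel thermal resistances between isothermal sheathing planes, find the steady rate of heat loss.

Q ≈ 1540 W

Sheathing layers in series; stud and cavity paths in parallel between them.
R_inner = 0.011/(0.855×16.1) = 7.991×10^-4 K/W
R_stud  = 0.175/(45.4×0.18×16.1) = 0.00133 K/W
R_cav   = 0.175/(0.0311×0.82×16.1) = 0.4262 K/W
1/R_core = 1/R_stud + 1/R_cav → R_core = 0.001326 K/W
R_outer = 0.016/(0.13×16.1) = 0.007645 K/W
R_total = 0.00977 K/W
Q = ΔT/R_total = 15/0.00977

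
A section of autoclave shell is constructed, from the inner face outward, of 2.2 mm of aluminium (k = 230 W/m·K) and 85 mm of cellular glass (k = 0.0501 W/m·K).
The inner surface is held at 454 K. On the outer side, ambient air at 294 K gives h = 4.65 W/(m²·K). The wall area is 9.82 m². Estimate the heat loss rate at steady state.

Thermal resistances in series:
R_aluminium = L/(kA) = 0.0022/(230×9.82) = 9.741×10^-7 K/W
R_cellular glass = L/(kA) = 0.085/(0.0501×9.82) = 0.1728 K/W
R_outer film = 1/(h_o·A) = 1/(4.65×9.82) = 0.0219 K/W
R_total = 0.1947 K/W
Q = ΔT / R_total = 160 / 0.1947

Q ≈ 822 W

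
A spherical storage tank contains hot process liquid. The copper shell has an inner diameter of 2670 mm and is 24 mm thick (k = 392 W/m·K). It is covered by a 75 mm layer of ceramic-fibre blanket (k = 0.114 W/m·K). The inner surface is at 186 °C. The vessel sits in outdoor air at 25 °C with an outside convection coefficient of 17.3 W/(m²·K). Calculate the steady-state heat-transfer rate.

Q ≈ 5530 W

For a spherical shell R = (1/r₁ − 1/r₂)/(4πk); film R = 1/(h·4πr²). In series:
R_copper shell = (1/1.335 − 1/1.359)/(4π×392) = 2.685×10^-6 K/W
R_ceramic-fibre blanket = (1/1.359 − 1/1.434)/(4π×0.114) = 0.02686 K/W
R_outer film = 1/(h·4πr_o²) = 1/(17.3×4π×1.434²) = 0.002237 K/W
R_total = 0.0291 K/W
Q = ΔT/R_total = 161/0.0291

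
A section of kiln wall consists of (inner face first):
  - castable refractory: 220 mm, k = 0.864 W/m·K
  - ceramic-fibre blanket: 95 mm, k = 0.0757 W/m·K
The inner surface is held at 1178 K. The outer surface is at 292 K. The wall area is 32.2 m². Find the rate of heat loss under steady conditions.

Q ≈ 18900 W

Using the resistance-network approach (series):
R_castable refractory = L/(kA) = 0.22/(0.864×32.2) = 0.007908 K/W
R_ceramic-fibre blanket = L/(kA) = 0.095/(0.0757×32.2) = 0.03897 K/W
R_total = 0.04688 K/W
Q = ΔT / R_total = 886 / 0.04688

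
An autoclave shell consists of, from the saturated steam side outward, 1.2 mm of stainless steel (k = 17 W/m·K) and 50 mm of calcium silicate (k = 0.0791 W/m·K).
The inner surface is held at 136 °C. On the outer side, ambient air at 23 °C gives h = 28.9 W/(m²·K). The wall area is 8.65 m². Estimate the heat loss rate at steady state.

Using the resistance-network approach (series):
R_stainless steel = L/(kA) = 0.0012/(17×8.65) = 8.16×10^-6 K/W
R_calcium silicate = L/(kA) = 0.05/(0.0791×8.65) = 0.07308 K/W
R_outer film = 1/(h_o·A) = 1/(28.9×8.65) = 0.004 K/W
R_total = 0.07708 K/W
Q = ΔT / R_total = 113 / 0.07708

Q ≈ 1470 W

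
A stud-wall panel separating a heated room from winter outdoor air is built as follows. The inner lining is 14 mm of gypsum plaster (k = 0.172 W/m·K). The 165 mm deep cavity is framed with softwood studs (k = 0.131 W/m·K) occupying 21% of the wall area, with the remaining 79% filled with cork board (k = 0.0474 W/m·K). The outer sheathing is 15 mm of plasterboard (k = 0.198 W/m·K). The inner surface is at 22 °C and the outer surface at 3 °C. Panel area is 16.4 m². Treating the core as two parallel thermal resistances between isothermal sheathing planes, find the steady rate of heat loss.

Sheathing layers in series; stud and cavity paths in parallel between them.
R_inner = 0.014/(0.172×16.4) = 0.004963 K/W
R_stud  = 0.165/(0.131×0.21×16.4) = 0.3657 K/W
R_cav   = 0.165/(0.0474×0.79×16.4) = 0.2687 K/W
1/R_core = 1/R_stud + 1/R_cav → R_core = 0.1549 K/W
R_outer = 0.015/(0.198×16.4) = 0.004619 K/W
R_total = 0.1645 K/W
Q = ΔT/R_total = 19/0.1645

Q ≈ 116 W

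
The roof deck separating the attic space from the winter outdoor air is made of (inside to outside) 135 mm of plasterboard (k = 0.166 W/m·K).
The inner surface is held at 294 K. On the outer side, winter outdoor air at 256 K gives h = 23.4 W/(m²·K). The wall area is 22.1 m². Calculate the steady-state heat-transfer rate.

Q ≈ 981 W

Using the resistance-network approach (series):
R_plasterboard = L/(kA) = 0.135/(0.166×22.1) = 0.0368 K/W
R_outer film = 1/(h_o·A) = 1/(23.4×22.1) = 0.001934 K/W
R_total = 0.03873 K/W
Q = ΔT / R_total = 38 / 0.03873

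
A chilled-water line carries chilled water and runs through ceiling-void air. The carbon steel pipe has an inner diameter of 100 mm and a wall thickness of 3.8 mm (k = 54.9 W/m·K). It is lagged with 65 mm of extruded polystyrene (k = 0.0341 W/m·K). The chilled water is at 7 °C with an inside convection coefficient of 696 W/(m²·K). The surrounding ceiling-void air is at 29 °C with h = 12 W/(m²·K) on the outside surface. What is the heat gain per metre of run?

q′ ≈ 5.77 W/m

Per-layer cylindrical resistances, series-summed:
R_inner film = 1/(h_i·2πr₁L) = 1/(696×2π×0.05×1) = 0.004573 K/W
R_carbon steel pipe wall = ln(53.8/50)/(2π×54.9×1) = 2.124×10^-4 K/W
R_extruded polystyrene = ln(118.8/53.8)/(2π×0.0341×1) = 3.697 K/W
R_outer film = 1/(h_o·2πr_oL) = 1/(12×2π×0.1188×1) = 0.1116 K/W
R_total = 3.814 K/W
Q = ΔT/R_total = 22/3.814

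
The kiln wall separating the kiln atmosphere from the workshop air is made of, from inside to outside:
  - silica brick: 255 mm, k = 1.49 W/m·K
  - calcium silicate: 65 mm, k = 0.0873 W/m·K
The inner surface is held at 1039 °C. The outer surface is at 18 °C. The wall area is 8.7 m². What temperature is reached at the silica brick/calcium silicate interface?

T ≈ 848 °C

Treating each layer as a thermal resistance in series:
R_silica brick = L/(kA) = 0.255/(1.49×8.7) = 0.01967 K/W
R_calcium silicate = L/(kA) = 0.065/(0.0873×8.7) = 0.08558 K/W
R_total = 0.1053 K/W;  Q = ΔT/R_total = 1021/0.1053 = 9700 W
T_interface = T_inner − Q·ΣR(inner→interface) = 1039 − 9700×0.01967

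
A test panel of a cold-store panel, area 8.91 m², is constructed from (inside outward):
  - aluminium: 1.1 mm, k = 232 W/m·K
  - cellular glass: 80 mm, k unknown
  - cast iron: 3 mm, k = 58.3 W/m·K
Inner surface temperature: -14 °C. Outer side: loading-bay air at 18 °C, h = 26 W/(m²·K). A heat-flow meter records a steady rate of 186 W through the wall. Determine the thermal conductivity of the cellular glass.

k ≈ 0.0535 W/(m·K)

Thermal resistances in series:
R_aluminium = L/(kA) = 0.0011/(232×8.91) = 5.321×10^-7 K/W
R_cast iron = L/(kA) = 0.003/(58.3×8.91) = 5.775×10^-6 K/W
R_outer film = 1/(h_o·A) = 1/(26×8.91) = 0.004317 K/W
Sum of known resistances R_other = 0.004323 K/W
Total R = ΔT/Q = 32/186 = 0.172 K/W
R_cellular glass = R_total − R_other = 0.1677 K/W
k = L/(R·A) = 0.08/(0.1677×8.91)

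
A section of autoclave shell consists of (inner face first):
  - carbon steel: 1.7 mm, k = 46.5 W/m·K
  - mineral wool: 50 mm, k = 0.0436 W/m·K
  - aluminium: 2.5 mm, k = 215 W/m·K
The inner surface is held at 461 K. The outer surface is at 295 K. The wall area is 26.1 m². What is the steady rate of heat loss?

Q ≈ 3780 W

Model the wall as resistances in series:
R_carbon steel = L/(kA) = 0.0017/(46.5×26.1) = 1.401×10^-6 K/W
R_mineral wool = L/(kA) = 0.05/(0.0436×26.1) = 0.04394 K/W
R_aluminium = L/(kA) = 0.0025/(215×26.1) = 4.455×10^-7 K/W
R_total = 0.04394 K/W
Q = ΔT / R_total = 166 / 0.04394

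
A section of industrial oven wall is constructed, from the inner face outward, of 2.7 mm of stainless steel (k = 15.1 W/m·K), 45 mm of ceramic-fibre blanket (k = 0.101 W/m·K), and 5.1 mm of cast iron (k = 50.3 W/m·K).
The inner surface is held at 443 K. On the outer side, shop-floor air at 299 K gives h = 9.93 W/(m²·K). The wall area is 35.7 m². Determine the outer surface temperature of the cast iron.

T ≈ 326 K

Model the wall as resistances in series:
R_stainless steel = L/(kA) = 0.0027/(15.1×35.7) = 5.009×10^-6 K/W
R_ceramic-fibre blanket = L/(kA) = 0.045/(0.101×35.7) = 0.01248 K/W
R_cast iron = L/(kA) = 0.0051/(50.3×35.7) = 2.84×10^-6 K/W
R_outer film = 1/(h_o·A) = 1/(9.93×35.7) = 0.002821 K/W
R_total = 0.01531 K/W;  Q = ΔT/R_total = 144/0.01531 = 9406 W
T_interface = T_inner − Q·ΣR(inner→interface) = 443 − 9410×0.01249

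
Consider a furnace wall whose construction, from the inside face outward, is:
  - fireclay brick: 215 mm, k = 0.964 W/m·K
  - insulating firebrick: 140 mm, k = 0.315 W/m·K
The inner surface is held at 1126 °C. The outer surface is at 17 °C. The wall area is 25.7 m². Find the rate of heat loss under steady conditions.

Treating each layer as a thermal resistance in series:
R_fireclay brick = L/(kA) = 0.215/(0.964×25.7) = 0.008678 K/W
R_insulating firebrick = L/(kA) = 0.14/(0.315×25.7) = 0.01729 K/W
R_total = 0.02597 K/W
Q = ΔT / R_total = 1109 / 0.02597

Q ≈ 42700 W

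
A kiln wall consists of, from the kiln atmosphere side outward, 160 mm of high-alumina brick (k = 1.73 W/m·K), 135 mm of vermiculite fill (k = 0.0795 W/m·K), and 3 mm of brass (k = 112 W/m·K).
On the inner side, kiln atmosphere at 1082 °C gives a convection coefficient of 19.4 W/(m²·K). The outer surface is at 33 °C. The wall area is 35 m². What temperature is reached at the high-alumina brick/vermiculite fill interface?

Model the wall as resistances in series:
R_inner film = 1/(h_i·A) = 1/(19.4×35) = 0.001473 K/W
R_high-alumina brick = L/(kA) = 0.16/(1.73×35) = 0.002642 K/W
R_vermiculite fill = L/(kA) = 0.135/(0.0795×35) = 0.04852 K/W
R_brass = L/(kA) = 0.003/(112×35) = 7.653×10^-7 K/W
R_total = 0.05263 K/W;  Q = ΔT/R_total = 1049/0.05263 = 19930 W
T_interface = T_inner − Q·ΣR(inner→interface) = 1082 − 19900×0.004115

T ≈ 1000 °C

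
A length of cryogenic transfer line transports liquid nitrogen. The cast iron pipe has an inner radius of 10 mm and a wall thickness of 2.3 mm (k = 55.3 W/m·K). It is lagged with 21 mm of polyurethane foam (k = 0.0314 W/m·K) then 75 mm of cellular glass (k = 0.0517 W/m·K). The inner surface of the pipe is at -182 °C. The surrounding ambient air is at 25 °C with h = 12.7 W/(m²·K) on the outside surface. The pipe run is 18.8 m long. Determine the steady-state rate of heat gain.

Q ≈ 442 W

Radial resistances (cylindrical: R_cond = ln(r_o/r_i)/(2πkL), R_conv = 1/(h·2πrL)):
R_cast iron pipe wall = ln(12.3/10)/(2π×55.3×18.8) = 3.169×10^-5 K/W
R_polyurethane foam = ln(33.3/12.3)/(2π×0.0314×18.8) = 0.2685 K/W
R_cellular glass = ln(108.3/33.3)/(2π×0.0517×18.8) = 0.1931 K/W
R_outer film = 1/(h_o·2πr_oL) = 1/(12.7×2π×0.1083×18.8) = 0.006155 K/W
R_total = 0.4678 K/W
Q = ΔT/R_total = 207/0.4678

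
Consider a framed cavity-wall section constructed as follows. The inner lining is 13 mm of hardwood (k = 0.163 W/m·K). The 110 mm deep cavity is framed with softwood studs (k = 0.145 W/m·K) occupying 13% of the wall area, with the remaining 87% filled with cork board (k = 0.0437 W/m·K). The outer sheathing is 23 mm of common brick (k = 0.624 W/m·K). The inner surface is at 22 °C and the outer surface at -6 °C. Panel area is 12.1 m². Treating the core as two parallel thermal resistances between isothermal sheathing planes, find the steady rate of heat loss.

Sheathing layers in series; stud and cavity paths in parallel between them.
R_inner = 0.013/(0.163×12.1) = 0.006591 K/W
R_stud  = 0.11/(0.145×0.13×12.1) = 0.4823 K/W
R_cav   = 0.11/(0.0437×0.87×12.1) = 0.2391 K/W
1/R_core = 1/R_stud + 1/R_cav → R_core = 0.1599 K/W
R_outer = 0.023/(0.624×12.1) = 0.003046 K/W
R_total = 0.1695 K/W
Q = ΔT/R_total = 28/0.1695

Q ≈ 165 W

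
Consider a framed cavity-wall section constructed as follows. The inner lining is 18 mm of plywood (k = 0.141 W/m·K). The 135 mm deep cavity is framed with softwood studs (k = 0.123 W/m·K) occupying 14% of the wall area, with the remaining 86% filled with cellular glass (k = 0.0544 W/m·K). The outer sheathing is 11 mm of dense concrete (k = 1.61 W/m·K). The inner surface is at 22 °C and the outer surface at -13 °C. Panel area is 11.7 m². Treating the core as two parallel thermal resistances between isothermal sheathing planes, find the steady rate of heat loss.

Q ≈ 183 W

Sheathing layers in series; stud and cavity paths in parallel between them.
R_inner = 0.018/(0.141×11.7) = 0.01091 K/W
R_stud  = 0.135/(0.123×0.14×11.7) = 0.6701 K/W
R_cav   = 0.135/(0.0544×0.86×11.7) = 0.2466 K/W
1/R_core = 1/R_stud + 1/R_cav → R_core = 0.1803 K/W
R_outer = 0.011/(1.61×11.7) = 5.84×10^-4 K/W
R_total = 0.1918 K/W
Q = ΔT/R_total = 35/0.1918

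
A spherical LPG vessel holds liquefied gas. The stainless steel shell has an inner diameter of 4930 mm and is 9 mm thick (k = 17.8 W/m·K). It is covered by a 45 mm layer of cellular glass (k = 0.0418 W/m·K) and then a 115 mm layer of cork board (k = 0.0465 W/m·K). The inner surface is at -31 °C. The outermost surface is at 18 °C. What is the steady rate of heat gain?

Q ≈ 1130 W

Radial (spherical) resistances in series:
R_stainless steel shell = (1/2.465 − 1/2.474)/(4π×17.8) = 6.598×10^-6 K/W
R_cellular glass = (1/2.474 − 1/2.519)/(4π×0.0418) = 0.01375 K/W
R_cork board = (1/2.519 − 1/2.634)/(4π×0.0465) = 0.02966 K/W
R_total = 0.04341 K/W
Q = ΔT/R_total = 49/0.04341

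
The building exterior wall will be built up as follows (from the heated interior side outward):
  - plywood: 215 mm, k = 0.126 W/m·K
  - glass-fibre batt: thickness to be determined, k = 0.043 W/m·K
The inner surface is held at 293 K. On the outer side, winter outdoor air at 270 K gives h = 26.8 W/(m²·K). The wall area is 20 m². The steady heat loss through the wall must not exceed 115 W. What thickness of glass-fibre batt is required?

L ≈ 97 mm

Model the wall as resistances in series:
R_plywood = L/(kA) = 0.215/(0.126×20) = 0.08532 K/W
R_outer film = 1/(h_o·A) = 1/(26.8×20) = 0.001866 K/W
Sum of the known resistances R_other = 0.08718 K/W
Required total resistance R_tot = ΔT/Q_allow = 23/115 = 0.2 K/W
R_glass-fibre batt = R_tot − R_other = 0.1128 K/W
L = R·k·A = 0.1128×0.043×20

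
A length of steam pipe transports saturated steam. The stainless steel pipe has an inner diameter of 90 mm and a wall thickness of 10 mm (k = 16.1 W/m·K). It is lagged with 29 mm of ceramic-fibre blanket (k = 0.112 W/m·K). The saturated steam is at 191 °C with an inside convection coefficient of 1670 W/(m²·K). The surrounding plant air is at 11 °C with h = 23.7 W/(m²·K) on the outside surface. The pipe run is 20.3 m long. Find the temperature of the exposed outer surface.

T ≈ 32 °C

Cylindrical conduction, so R = ln(r₂/r₁)/(2πkL) per layer, in series:
R_inner film = 1/(h_i·2πr₁L) = 1/(1670×2π×0.045×20.3) = 1.043×10^-4 K/W
R_stainless steel pipe wall = ln(55/45)/(2π×16.1×20.3) = 9.772×10^-5 K/W
R_ceramic-fibre blanket = ln(84/55)/(2π×0.112×20.3) = 0.02964 K/W
R_outer film = 1/(h_o·2πr_oL) = 1/(23.7×2π×0.084×20.3) = 0.003938 K/W
R_total = 0.03378 K/W
Q = ΔT/R_total = 180/0.03378
Q = 5330 W
T_interface = T_inner − Q·ΣR(inner→interface) = 191 − 5330×0.02985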